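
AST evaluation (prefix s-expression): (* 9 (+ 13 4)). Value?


Evaluate inner: (+ 13 4) = 17
Evaluate root: (* 9 17) = 153
Result: 153


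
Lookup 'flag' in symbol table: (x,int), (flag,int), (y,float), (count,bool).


Lookup 'flag' → type int


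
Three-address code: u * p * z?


Break into single-operator statements:
t1 = u * p
t2 = t1 * z


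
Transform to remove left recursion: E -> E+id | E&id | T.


Left-recursive alternatives: E+id, E&id; non-recursive: T
Introduce E': E -> TE', E' -> +idE' | &idE' | ε


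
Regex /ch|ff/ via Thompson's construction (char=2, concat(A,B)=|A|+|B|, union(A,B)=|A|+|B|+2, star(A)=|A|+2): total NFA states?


Syntax tree has 4 char leaf(s), 1 union(s), 0 star(s)
chars contribute 4×2 = 8; each union adds +2; each star adds +2
Total: 8 + 2 + 0 = 10 states


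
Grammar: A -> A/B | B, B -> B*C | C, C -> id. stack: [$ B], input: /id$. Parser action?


lookahead ∉ {*} so B won't extend; reduce A -> B
Action: reduce (A -> B)


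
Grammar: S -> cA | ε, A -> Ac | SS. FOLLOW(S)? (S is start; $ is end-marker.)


$ ∈ FOLLOW(S). For each A -> αBβ: add FIRST(β)\{ε} to FOLLOW(B); if β nullable, add FOLLOW(A).
FOLLOW(S) = {$, c}


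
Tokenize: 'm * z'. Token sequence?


Scan left to right, longest-match per lexeme
Tokens: ID(m), OP(*), ID(z)


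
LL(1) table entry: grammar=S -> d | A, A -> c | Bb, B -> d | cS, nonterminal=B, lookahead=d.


For [B, d]: 'd' ∈ FIRST(d)
Entry: B -> d


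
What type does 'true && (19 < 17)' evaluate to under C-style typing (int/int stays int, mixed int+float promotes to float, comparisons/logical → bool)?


Operand types: bool && bool
Rule: logical operators take bool operands and yield bool
Result type: bool


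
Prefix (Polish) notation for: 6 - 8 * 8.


'*' binds tighter: tree is (- 6 (* 8 8))
Prefix: - 6 * 8 8


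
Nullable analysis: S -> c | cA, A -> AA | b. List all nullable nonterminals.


A nonterminal is nullable iff some alternative derives ε (directly, or every symbol in it is nullable)
Nullable: {}


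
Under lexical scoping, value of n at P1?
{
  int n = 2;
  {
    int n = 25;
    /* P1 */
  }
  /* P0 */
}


n declared in the same block as P1
n = 25


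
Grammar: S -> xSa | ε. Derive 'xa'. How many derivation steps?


Derivation: S => xSa => xa
Steps: 2


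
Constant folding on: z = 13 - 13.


13 - 13 = 0 at compile time
Optimized: z = 0


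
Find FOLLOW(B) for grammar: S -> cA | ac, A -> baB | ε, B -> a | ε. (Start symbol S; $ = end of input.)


$ ∈ FOLLOW(S). For each A -> αBβ: add FIRST(β)\{ε} to FOLLOW(B); if β nullable, add FOLLOW(A).
FOLLOW(B) = {$}


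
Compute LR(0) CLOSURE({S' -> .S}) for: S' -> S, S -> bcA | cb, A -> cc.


Start: S' -> .S
For each item with dot before a nonterminal B, add B -> .γ for every B-production
Closure: [S' -> .S, S -> .bcA, S -> .cb]


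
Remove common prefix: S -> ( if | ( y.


Common prefix: '('
Factored: S -> ( S', S' -> if | y


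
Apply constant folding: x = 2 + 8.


2 + 8 = 10 at compile time
Optimized: x = 10


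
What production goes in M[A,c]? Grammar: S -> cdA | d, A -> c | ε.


For [A, c]: 'c' ∈ FIRST(c)
Entry: A -> c


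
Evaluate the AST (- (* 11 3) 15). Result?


Evaluate inner: (* 11 3) = 33
Evaluate root: (- 33 15) = 18
Result: 18


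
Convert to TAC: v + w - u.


Break into single-operator statements:
t1 = v + w
t2 = t1 - u


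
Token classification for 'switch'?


Pattern: reserved word
Type: KEYWORD


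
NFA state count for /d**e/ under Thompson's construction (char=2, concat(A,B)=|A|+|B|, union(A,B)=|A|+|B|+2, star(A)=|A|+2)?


Syntax tree has 2 char leaf(s), 0 union(s), 2 star(s)
chars contribute 2×2 = 4; each union adds +2; each star adds +2
Total: 4 + 0 + 4 = 8 states


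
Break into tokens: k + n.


Scan left to right, longest-match per lexeme
Tokens: ID(k), OP(+), ID(n)


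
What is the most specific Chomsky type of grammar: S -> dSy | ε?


Single nonterminal LHS, but d^n y^n is not regular
Classification: Type 2 (Context-Free)


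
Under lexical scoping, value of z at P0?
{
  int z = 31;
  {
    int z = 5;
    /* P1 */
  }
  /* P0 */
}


z declared in the same block as P0
z = 31


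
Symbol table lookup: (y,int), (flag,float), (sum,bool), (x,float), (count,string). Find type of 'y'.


Lookup 'y' → type int


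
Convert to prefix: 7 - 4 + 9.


left-to-right (same/higher precedence on left): tree is (+ (- 7 4) 9)
Prefix: + - 7 4 9


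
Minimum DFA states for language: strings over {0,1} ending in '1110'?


Track the longest suffix of input matching a prefix of '1110': 5 classes (prefixes of length 0..4)
Minimal DFA: 5 states


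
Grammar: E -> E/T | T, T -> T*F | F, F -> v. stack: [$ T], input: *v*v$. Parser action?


shift '*' to continue T -> T*F
Action: shift


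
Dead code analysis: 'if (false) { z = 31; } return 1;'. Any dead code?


condition is constant false, so the whole block is unreachable
Dead: 'if (false) { z = 31; }'


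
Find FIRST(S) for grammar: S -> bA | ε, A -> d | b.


Per alternative of S: FIRST(bA) = {b}; FIRST(ε) = {ε}
FIRST(S) = {b, ε}


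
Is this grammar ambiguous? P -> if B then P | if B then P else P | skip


dangling else: 'if B then if B then skip else skip' parses two ways
Ambiguous


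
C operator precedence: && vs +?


'+' is additive (level 9); '&&' is logical AND (level 2)
Higher level binds tighter
'+' has higher precedence than '&&'


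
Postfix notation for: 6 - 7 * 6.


* has higher precedence, evaluate 7*6 first
Postfix: 6 7 6 * -


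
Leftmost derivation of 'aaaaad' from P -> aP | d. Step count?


Derivation: P => aP => aaP => aaaP => aaaaP => aaaaaP => aaaaad
Steps: 6


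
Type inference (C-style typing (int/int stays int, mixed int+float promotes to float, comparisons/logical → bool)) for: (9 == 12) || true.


Operand types: bool || bool
Rule: logical operators take bool operands and yield bool
Result type: bool


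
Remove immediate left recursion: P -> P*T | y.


Left-recursive alternatives: P*T; non-recursive: y
Introduce P': P -> yP', P' -> *TP' | ε


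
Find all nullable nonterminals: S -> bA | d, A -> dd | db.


A nonterminal is nullable iff some alternative derives ε (directly, or every symbol in it is nullable)
Nullable: {}


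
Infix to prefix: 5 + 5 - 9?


left-to-right (same/higher precedence on left): tree is (- (+ 5 5) 9)
Prefix: - + 5 5 9


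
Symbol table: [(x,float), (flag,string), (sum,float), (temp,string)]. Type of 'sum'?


Lookup 'sum' → type float


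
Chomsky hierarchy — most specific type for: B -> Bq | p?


Left-linear: every RHS is a terminal or one nonterminal followed by a terminal
Classification: Type 3 (Regular)


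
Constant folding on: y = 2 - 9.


2 - 9 = -7 at compile time
Optimized: y = -7


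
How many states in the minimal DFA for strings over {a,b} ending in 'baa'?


Track the longest suffix of input matching a prefix of 'baa': 4 classes (prefixes of length 0..3)
Minimal DFA: 4 states


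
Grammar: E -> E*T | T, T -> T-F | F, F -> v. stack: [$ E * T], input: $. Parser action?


handle 'E*T' on top; lookahead ∈ FOLLOW(E) = {*, $}
Action: reduce (E -> E*T)


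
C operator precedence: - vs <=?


'-' is additive (level 9); '<=' is relational (level 7)
Higher level binds tighter
'-' has higher precedence than '<='


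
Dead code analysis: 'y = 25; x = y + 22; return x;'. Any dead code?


y is read by x's definition; x is returned
No dead code


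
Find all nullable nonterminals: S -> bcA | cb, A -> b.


A nonterminal is nullable iff some alternative derives ε (directly, or every symbol in it is nullable)
Nullable: {}


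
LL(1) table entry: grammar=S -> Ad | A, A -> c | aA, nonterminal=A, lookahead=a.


For [A, a]: 'a' ∈ FIRST(aA)
Entry: A -> aA


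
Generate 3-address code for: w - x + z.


Break into single-operator statements:
t1 = w - x
t2 = t1 + z


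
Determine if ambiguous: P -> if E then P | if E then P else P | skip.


dangling else: 'if E then if E then skip else skip' parses two ways
Ambiguous


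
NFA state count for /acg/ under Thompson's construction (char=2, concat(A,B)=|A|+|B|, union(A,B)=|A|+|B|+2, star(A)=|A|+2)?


Syntax tree has 3 char leaf(s), 0 union(s), 0 star(s)
chars contribute 3×2 = 6; each union adds +2; each star adds +2
Total: 6 + 0 + 0 = 6 states


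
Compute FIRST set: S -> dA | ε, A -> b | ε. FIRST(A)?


Per alternative of A: FIRST(b) = {b}; FIRST(ε) = {ε}
FIRST(A) = {b, ε}


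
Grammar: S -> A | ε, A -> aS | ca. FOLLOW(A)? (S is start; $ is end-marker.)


$ ∈ FOLLOW(S). For each A -> αBβ: add FIRST(β)\{ε} to FOLLOW(B); if β nullable, add FOLLOW(A).
FOLLOW(A) = {$}


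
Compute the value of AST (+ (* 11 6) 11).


Evaluate inner: (* 11 6) = 66
Evaluate root: (+ 66 11) = 77
Result: 77


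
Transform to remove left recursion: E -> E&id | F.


Left-recursive alternatives: E&id; non-recursive: F
Introduce E': E -> FE', E' -> &idE' | ε


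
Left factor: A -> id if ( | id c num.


Common prefix: 'id'
Factored: A -> id A', A' -> if ( | c num


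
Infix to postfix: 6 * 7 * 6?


Left to right (same or higher precedence on left)
Postfix: 6 7 * 6 *


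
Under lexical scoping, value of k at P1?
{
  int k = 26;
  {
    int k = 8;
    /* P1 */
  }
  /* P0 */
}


k declared in the same block as P1
k = 8


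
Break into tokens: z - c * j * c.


Scan left to right, longest-match per lexeme
Tokens: ID(z), OP(-), ID(c), OP(*), ID(j), OP(*), ID(c)


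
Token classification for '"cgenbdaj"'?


Pattern: double-quoted sequence
Type: STRING_LITERAL


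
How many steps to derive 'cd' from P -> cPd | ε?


Derivation: P => cPd => cd
Steps: 2


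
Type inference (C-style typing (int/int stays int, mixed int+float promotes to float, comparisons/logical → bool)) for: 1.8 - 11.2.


Operand types: float - float
Rule: mixed int/float promotes to float; int/int stays int
Result type: float


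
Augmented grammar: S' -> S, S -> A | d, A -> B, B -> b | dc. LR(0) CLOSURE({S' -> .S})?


Start: S' -> .S
For each item with dot before a nonterminal B, add B -> .γ for every B-production
Closure: [S' -> .S, S -> .A, S -> .d, A -> .B, B -> .b, B -> .dc]


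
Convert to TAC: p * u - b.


Break into single-operator statements:
t1 = p * u
t2 = t1 - b


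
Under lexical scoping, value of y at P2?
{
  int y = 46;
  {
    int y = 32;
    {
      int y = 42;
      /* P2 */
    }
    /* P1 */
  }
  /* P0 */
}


y declared in the same block as P2
y = 42


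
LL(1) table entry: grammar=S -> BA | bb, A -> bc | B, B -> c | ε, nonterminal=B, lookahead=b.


For [B, b]: ε is nullable and 'b' ∈ FOLLOW(B)
Entry: B -> ε


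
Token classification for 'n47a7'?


Pattern: letter/underscore followed by alphanumerics, not a keyword
Type: IDENTIFIER


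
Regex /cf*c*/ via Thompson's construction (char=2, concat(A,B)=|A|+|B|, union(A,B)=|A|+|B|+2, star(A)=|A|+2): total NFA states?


Syntax tree has 3 char leaf(s), 0 union(s), 2 star(s)
chars contribute 3×2 = 6; each union adds +2; each star adds +2
Total: 6 + 0 + 4 = 10 states


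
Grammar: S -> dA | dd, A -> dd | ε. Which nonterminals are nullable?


A nonterminal is nullable iff some alternative derives ε (directly, or every symbol in it is nullable)
Nullable: {A}


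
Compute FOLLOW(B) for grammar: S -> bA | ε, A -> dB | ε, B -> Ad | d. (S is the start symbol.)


$ ∈ FOLLOW(S). For each A -> αBβ: add FIRST(β)\{ε} to FOLLOW(B); if β nullable, add FOLLOW(A).
FOLLOW(B) = {$, d}


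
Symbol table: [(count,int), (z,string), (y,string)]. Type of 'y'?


Lookup 'y' → type string


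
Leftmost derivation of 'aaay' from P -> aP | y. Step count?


Derivation: P => aP => aaP => aaaP => aaay
Steps: 4


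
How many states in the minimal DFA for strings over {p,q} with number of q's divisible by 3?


Track (count of q) mod 3: states 0..2, accept at 0
Minimal DFA: 3 states


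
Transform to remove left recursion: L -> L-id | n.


Left-recursive alternatives: L-id; non-recursive: n
Introduce L': L -> nL', L' -> -idL' | ε


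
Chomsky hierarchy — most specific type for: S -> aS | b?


Right-linear: every RHS is a terminal or a terminal followed by one nonterminal
Classification: Type 3 (Regular)


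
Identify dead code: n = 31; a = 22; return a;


n is assigned but never read
Dead: 'n = 31'


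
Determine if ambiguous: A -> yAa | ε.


balanced y^n…a^n: each string has a unique parse
Unambiguous


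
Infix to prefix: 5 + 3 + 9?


left-to-right (same/higher precedence on left): tree is (+ (+ 5 3) 9)
Prefix: + + 5 3 9


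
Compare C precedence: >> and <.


'>>' is shift (level 8); '<' is relational (level 7)
Higher level binds tighter
'>>' has higher precedence than '<'


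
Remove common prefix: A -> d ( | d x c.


Common prefix: 'd'
Factored: A -> d A', A' -> ( | x c


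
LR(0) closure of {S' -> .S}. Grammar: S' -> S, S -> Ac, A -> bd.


Start: S' -> .S
For each item with dot before a nonterminal B, add B -> .γ for every B-production
Closure: [S' -> .S, S -> .Ac, A -> .bd]


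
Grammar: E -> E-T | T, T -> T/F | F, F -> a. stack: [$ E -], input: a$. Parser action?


no handle ('E-' is not any RHS); shift 'a'
Action: shift


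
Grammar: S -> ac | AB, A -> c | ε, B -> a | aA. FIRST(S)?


Per alternative of S: FIRST(ac) = {a}; FIRST(AB) = {a, c}
FIRST(S) = {a, c}


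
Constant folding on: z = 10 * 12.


10 * 12 = 120 at compile time
Optimized: z = 120


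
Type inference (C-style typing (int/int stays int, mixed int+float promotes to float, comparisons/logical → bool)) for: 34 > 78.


Operand types: int > int
Rule: comparison yields bool
Result type: bool


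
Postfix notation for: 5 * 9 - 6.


Left to right (same or higher precedence on left)
Postfix: 5 9 * 6 -


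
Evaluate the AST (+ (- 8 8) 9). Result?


Evaluate inner: (- 8 8) = 0
Evaluate root: (+ 0 9) = 9
Result: 9


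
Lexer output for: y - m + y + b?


Scan left to right, longest-match per lexeme
Tokens: ID(y), OP(-), ID(m), OP(+), ID(y), OP(+), ID(b)


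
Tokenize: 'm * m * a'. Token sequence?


Scan left to right, longest-match per lexeme
Tokens: ID(m), OP(*), ID(m), OP(*), ID(a)


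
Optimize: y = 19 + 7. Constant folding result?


19 + 7 = 26 at compile time
Optimized: y = 26


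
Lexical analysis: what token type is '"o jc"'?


Pattern: double-quoted sequence
Type: STRING_LITERAL


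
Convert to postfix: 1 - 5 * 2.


* has higher precedence, evaluate 5*2 first
Postfix: 1 5 2 * -


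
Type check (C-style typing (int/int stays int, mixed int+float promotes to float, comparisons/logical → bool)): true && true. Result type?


Operand types: bool && bool
Rule: logical operators take bool operands and yield bool
Result type: bool


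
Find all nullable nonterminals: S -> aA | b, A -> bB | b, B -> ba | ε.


A nonterminal is nullable iff some alternative derives ε (directly, or every symbol in it is nullable)
Nullable: {B}


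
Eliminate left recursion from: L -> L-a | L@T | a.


Left-recursive alternatives: L-a, L@T; non-recursive: a
Introduce L': L -> aL', L' -> -aL' | @TL' | ε


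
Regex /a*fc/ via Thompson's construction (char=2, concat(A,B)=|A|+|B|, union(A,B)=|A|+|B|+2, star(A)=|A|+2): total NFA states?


Syntax tree has 3 char leaf(s), 0 union(s), 1 star(s)
chars contribute 3×2 = 6; each union adds +2; each star adds +2
Total: 6 + 0 + 2 = 8 states


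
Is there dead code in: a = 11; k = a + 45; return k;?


a is read by k's definition; k is returned
No dead code


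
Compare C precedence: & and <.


'<' is relational (level 7); '&' is bitwise AND (level 5)
Higher level binds tighter
'<' has higher precedence than '&'


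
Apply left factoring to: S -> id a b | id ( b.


Common prefix: 'id'
Factored: S -> id S', S' -> a b | ( b


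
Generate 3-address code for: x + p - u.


Break into single-operator statements:
t1 = x + p
t2 = t1 - u


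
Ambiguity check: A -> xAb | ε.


balanced x^n…b^n: each string has a unique parse
Unambiguous


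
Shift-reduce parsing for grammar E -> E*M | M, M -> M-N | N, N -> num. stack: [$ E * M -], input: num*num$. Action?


no handle; shift 'num'
Action: shift


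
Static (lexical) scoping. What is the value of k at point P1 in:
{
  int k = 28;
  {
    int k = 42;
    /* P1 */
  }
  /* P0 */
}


k declared in the same block as P1
k = 42


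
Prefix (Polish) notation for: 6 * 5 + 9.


left-to-right (same/higher precedence on left): tree is (+ (* 6 5) 9)
Prefix: + * 6 5 9


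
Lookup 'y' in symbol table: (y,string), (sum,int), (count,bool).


Lookup 'y' → type string


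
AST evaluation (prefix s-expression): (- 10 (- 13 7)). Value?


Evaluate inner: (- 13 7) = 6
Evaluate root: (- 10 6) = 4
Result: 4


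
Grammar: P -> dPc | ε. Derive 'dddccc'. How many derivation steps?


Derivation: P => dPc => ddPcc => dddPccc => dddccc
Steps: 4


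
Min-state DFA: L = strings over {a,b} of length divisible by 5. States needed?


Track length mod 5: states 0..4, accept at 0
Minimal DFA: 5 states


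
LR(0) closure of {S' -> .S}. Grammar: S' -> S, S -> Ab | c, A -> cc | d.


Start: S' -> .S
For each item with dot before a nonterminal B, add B -> .γ for every B-production
Closure: [S' -> .S, S -> .Ab, S -> .c, A -> .cc, A -> .d]


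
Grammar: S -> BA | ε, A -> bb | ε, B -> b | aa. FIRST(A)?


Per alternative of A: FIRST(bb) = {b}; FIRST(ε) = {ε}
FIRST(A) = {b, ε}


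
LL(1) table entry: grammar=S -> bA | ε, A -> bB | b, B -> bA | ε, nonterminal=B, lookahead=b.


For [B, b]: 'b' ∈ FIRST(bA)
Entry: B -> bA


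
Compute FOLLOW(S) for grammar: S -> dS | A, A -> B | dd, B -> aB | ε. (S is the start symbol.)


$ ∈ FOLLOW(S). For each A -> αBβ: add FIRST(β)\{ε} to FOLLOW(B); if β nullable, add FOLLOW(A).
FOLLOW(S) = {$}


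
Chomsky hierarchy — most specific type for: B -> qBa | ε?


Single nonterminal LHS, but q^n a^n is not regular
Classification: Type 2 (Context-Free)


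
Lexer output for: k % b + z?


Scan left to right, longest-match per lexeme
Tokens: ID(k), OP(%), ID(b), OP(+), ID(z)


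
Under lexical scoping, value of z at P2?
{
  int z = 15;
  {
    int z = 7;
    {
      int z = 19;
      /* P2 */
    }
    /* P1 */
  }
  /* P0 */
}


z declared in the same block as P2
z = 19


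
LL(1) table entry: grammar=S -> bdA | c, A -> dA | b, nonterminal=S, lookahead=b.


For [S, b]: 'b' ∈ FIRST(bdA)
Entry: S -> bdA


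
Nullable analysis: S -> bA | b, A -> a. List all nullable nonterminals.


A nonterminal is nullable iff some alternative derives ε (directly, or every symbol in it is nullable)
Nullable: {}


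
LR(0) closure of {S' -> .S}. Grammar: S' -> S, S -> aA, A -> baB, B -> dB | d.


Start: S' -> .S
For each item with dot before a nonterminal B, add B -> .γ for every B-production
Closure: [S' -> .S, S -> .aA]


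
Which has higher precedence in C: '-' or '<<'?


'-' is additive (level 9); '<<' is shift (level 8)
Higher level binds tighter
'-' has higher precedence than '<<'


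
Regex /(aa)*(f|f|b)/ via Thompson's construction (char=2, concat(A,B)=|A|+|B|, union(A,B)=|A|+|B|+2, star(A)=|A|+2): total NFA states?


Syntax tree has 5 char leaf(s), 2 union(s), 1 star(s)
chars contribute 5×2 = 10; each union adds +2; each star adds +2
Total: 10 + 4 + 2 = 16 states


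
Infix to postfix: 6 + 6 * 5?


* has higher precedence, evaluate 6*5 first
Postfix: 6 6 5 * +


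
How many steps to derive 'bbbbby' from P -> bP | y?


Derivation: P => bP => bbP => bbbP => bbbbP => bbbbbP => bbbbby
Steps: 6


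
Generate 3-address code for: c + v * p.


Break into single-operator statements:
t1 = v * p
t2 = c + t1


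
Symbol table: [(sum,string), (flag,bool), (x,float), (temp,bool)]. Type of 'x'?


Lookup 'x' → type float


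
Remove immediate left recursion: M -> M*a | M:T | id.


Left-recursive alternatives: M*a, M:T; non-recursive: id
Introduce M': M -> idM', M' -> *aM' | :TM' | ε


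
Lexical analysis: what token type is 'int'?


Pattern: reserved word
Type: KEYWORD


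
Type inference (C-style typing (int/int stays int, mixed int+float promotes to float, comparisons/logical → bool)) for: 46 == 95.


Operand types: int == int
Rule: comparison yields bool
Result type: bool


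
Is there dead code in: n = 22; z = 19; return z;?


n is assigned but never read
Dead: 'n = 22'


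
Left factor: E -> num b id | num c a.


Common prefix: 'num'
Factored: E -> num E', E' -> b id | c a


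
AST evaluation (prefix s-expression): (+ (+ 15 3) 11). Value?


Evaluate inner: (+ 15 3) = 18
Evaluate root: (+ 18 11) = 29
Result: 29


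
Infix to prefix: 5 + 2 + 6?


left-to-right (same/higher precedence on left): tree is (+ (+ 5 2) 6)
Prefix: + + 5 2 6


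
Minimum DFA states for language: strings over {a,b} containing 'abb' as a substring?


KMP-style automaton: 3 progress states + 1 absorbing accept = 4
Minimal DFA: 4 states


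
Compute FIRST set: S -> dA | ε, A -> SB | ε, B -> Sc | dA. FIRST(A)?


Per alternative of A: FIRST(SB) = {c, d}; FIRST(ε) = {ε}
FIRST(A) = {c, d, ε}


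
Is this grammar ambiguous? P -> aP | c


right-linear, alternatives start with distinct terminals 'a' vs 'c': unique leftmost derivation
Unambiguous


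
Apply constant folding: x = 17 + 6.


17 + 6 = 23 at compile time
Optimized: x = 23


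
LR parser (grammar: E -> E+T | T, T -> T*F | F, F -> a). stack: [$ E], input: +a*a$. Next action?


shift '+' to continue E -> E+T
Action: shift


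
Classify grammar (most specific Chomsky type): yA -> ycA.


LHS has context (more than one symbol) and |LHS| ≤ |RHS|
Classification: Type 1 (Context-Sensitive)


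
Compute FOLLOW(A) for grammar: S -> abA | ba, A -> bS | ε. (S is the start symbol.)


$ ∈ FOLLOW(S). For each A -> αBβ: add FIRST(β)\{ε} to FOLLOW(B); if β nullable, add FOLLOW(A).
FOLLOW(A) = {$}


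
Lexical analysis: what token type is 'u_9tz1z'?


Pattern: letter/underscore followed by alphanumerics, not a keyword
Type: IDENTIFIER


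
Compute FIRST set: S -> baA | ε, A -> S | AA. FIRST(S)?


Per alternative of S: FIRST(baA) = {b}; FIRST(ε) = {ε}
FIRST(S) = {b, ε}


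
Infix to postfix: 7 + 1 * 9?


* has higher precedence, evaluate 1*9 first
Postfix: 7 1 9 * +


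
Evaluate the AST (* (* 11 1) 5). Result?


Evaluate inner: (* 11 1) = 11
Evaluate root: (* 11 5) = 55
Result: 55


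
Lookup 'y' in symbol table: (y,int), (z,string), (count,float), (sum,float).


Lookup 'y' → type int


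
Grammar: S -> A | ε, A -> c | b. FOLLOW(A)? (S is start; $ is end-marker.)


$ ∈ FOLLOW(S). For each A -> αBβ: add FIRST(β)\{ε} to FOLLOW(B); if β nullable, add FOLLOW(A).
FOLLOW(A) = {$}


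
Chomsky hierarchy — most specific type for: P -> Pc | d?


Left-linear: every RHS is a terminal or one nonterminal followed by a terminal
Classification: Type 3 (Regular)


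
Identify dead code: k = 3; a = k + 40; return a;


k is read by a's definition; a is returned
No dead code


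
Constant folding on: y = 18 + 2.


18 + 2 = 20 at compile time
Optimized: y = 20


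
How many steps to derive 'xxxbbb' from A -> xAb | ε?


Derivation: A => xAb => xxAbb => xxxAbbb => xxxbbb
Steps: 4


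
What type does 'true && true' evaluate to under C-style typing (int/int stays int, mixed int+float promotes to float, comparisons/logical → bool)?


Operand types: bool && bool
Rule: logical operators take bool operands and yield bool
Result type: bool


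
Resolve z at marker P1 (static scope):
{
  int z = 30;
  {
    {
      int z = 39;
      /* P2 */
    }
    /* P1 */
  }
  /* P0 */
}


P1's block does not declare z; resolves to the enclosing declaration at depth 0
z = 30


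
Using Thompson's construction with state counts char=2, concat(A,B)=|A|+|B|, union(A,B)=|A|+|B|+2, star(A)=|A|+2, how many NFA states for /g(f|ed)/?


Syntax tree has 4 char leaf(s), 1 union(s), 0 star(s)
chars contribute 4×2 = 8; each union adds +2; each star adds +2
Total: 8 + 2 + 0 = 10 states


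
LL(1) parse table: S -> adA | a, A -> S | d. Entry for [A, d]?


For [A, d]: 'd' ∈ FIRST(d)
Entry: A -> d


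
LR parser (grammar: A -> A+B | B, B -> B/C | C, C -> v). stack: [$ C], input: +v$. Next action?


'C' (not preceded by B/) is the handle for B -> C
Action: reduce (B -> C)


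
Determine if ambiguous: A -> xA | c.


right-linear, alternatives start with distinct terminals 'x' vs 'c': unique leftmost derivation
Unambiguous


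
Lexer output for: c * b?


Scan left to right, longest-match per lexeme
Tokens: ID(c), OP(*), ID(b)


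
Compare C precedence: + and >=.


'+' is additive (level 9); '>=' is relational (level 7)
Higher level binds tighter
'+' has higher precedence than '>='


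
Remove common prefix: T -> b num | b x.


Common prefix: 'b'
Factored: T -> b T', T' -> num | x


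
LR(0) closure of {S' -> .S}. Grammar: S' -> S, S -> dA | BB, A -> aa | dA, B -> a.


Start: S' -> .S
For each item with dot before a nonterminal B, add B -> .γ for every B-production
Closure: [S' -> .S, S -> .dA, S -> .BB, B -> .a]


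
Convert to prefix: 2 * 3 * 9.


left-to-right (same/higher precedence on left): tree is (* (* 2 3) 9)
Prefix: * * 2 3 9


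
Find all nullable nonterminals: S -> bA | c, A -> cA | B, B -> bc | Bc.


A nonterminal is nullable iff some alternative derives ε (directly, or every symbol in it is nullable)
Nullable: {}


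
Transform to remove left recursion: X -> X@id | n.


Left-recursive alternatives: X@id; non-recursive: n
Introduce X': X -> nX', X' -> @idX' | ε


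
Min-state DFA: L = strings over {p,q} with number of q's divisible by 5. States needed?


Track (count of q) mod 5: states 0..4, accept at 0
Minimal DFA: 5 states


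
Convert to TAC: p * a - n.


Break into single-operator statements:
t1 = p * a
t2 = t1 - n


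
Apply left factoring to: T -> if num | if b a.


Common prefix: 'if'
Factored: T -> if T', T' -> num | b a


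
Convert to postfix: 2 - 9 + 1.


Left to right (same or higher precedence on left)
Postfix: 2 9 - 1 +


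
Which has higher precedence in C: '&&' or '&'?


'&' is bitwise AND (level 5); '&&' is logical AND (level 2)
Higher level binds tighter
'&' has higher precedence than '&&'


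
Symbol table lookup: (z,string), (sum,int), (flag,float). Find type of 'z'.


Lookup 'z' → type string


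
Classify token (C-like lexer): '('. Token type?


Pattern: delimiter/punctuation
Type: PUNCTUATION


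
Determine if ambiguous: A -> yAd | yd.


balanced y^n…d^n: each string has a unique parse
Unambiguous


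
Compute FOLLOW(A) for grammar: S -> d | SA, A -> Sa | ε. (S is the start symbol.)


$ ∈ FOLLOW(S). For each A -> αBβ: add FIRST(β)\{ε} to FOLLOW(B); if β nullable, add FOLLOW(A).
FOLLOW(A) = {$, a, d}


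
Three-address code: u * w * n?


Break into single-operator statements:
t1 = u * w
t2 = t1 * n


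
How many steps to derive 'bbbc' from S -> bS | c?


Derivation: S => bS => bbS => bbbS => bbbc
Steps: 4


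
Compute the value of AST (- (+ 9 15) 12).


Evaluate inner: (+ 9 15) = 24
Evaluate root: (- 24 12) = 12
Result: 12


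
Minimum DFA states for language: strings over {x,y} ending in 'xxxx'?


Track the longest suffix of input matching a prefix of 'xxxx': 5 classes (prefixes of length 0..4)
Minimal DFA: 5 states


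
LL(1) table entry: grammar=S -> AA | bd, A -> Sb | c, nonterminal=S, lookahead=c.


For [S, c]: 'c' ∈ FIRST(AA)
Entry: S -> AA


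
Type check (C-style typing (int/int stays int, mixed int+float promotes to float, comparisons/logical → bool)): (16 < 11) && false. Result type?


Operand types: bool && bool
Rule: logical operators take bool operands and yield bool
Result type: bool


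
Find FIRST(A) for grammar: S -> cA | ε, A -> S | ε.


Per alternative of A: FIRST(S) = {c, ε}; FIRST(ε) = {ε}
FIRST(A) = {c, ε}


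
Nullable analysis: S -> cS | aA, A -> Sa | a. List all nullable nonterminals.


A nonterminal is nullable iff some alternative derives ε (directly, or every symbol in it is nullable)
Nullable: {}


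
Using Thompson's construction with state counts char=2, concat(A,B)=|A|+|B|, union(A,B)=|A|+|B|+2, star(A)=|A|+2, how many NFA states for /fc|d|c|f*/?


Syntax tree has 5 char leaf(s), 3 union(s), 1 star(s)
chars contribute 5×2 = 10; each union adds +2; each star adds +2
Total: 10 + 6 + 2 = 18 states


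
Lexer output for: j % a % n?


Scan left to right, longest-match per lexeme
Tokens: ID(j), OP(%), ID(a), OP(%), ID(n)


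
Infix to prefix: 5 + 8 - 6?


left-to-right (same/higher precedence on left): tree is (- (+ 5 8) 6)
Prefix: - + 5 8 6


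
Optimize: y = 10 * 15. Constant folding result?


10 * 15 = 150 at compile time
Optimized: y = 150


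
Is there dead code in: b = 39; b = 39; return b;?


first assignment to b is overwritten before any read
Dead: 'b = 39'


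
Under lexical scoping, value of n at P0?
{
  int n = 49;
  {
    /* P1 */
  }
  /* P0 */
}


n declared in the same block as P0
n = 49


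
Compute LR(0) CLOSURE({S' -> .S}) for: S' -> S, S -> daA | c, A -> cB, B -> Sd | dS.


Start: S' -> .S
For each item with dot before a nonterminal B, add B -> .γ for every B-production
Closure: [S' -> .S, S -> .daA, S -> .c]


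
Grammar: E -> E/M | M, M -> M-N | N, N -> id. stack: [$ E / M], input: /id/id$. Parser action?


handle 'E/M' on top; lookahead ∈ FOLLOW(E) = {/, $}
Action: reduce (E -> E/M)


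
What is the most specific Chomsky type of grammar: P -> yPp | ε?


Single nonterminal LHS, but y^n p^n is not regular
Classification: Type 2 (Context-Free)


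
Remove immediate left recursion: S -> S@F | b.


Left-recursive alternatives: S@F; non-recursive: b
Introduce S': S -> bS', S' -> @FS' | ε


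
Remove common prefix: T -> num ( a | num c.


Common prefix: 'num'
Factored: T -> num T', T' -> ( a | c


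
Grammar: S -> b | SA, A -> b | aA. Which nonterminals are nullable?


A nonterminal is nullable iff some alternative derives ε (directly, or every symbol in it is nullable)
Nullable: {}


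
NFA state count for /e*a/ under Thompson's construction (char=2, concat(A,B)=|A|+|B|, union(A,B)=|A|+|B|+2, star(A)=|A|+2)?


Syntax tree has 2 char leaf(s), 0 union(s), 1 star(s)
chars contribute 2×2 = 4; each union adds +2; each star adds +2
Total: 4 + 0 + 2 = 6 states


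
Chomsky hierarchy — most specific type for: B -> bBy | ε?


Single nonterminal LHS, but b^n y^n is not regular
Classification: Type 2 (Context-Free)


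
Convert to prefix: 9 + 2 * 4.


'*' binds tighter: tree is (+ 9 (* 2 4))
Prefix: + 9 * 2 4


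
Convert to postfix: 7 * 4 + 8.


Left to right (same or higher precedence on left)
Postfix: 7 4 * 8 +


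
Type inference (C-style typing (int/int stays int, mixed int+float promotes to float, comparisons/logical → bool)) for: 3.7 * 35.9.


Operand types: float * float
Rule: mixed int/float promotes to float; int/int stays int
Result type: float


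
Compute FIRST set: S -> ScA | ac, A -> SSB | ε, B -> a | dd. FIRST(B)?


Per alternative of B: FIRST(a) = {a}; FIRST(dd) = {d}
FIRST(B) = {a, d}


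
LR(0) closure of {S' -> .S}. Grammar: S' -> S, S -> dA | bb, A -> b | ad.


Start: S' -> .S
For each item with dot before a nonterminal B, add B -> .γ for every B-production
Closure: [S' -> .S, S -> .dA, S -> .bb]


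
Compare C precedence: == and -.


'-' is additive (level 9); '==' is equality (level 6)
Higher level binds tighter
'-' has higher precedence than '=='


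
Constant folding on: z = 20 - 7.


20 - 7 = 13 at compile time
Optimized: z = 13


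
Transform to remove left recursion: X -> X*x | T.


Left-recursive alternatives: X*x; non-recursive: T
Introduce X': X -> TX', X' -> *xX' | ε


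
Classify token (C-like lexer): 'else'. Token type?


Pattern: reserved word
Type: KEYWORD


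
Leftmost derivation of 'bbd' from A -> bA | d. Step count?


Derivation: A => bA => bbA => bbd
Steps: 3


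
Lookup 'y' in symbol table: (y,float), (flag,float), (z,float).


Lookup 'y' → type float


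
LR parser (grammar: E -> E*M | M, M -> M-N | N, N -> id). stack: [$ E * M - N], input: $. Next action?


handle 'M-N' on top
Action: reduce (M -> M-N)


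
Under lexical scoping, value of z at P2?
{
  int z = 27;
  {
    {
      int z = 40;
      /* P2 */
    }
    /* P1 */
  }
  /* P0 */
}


z declared in the same block as P2
z = 40


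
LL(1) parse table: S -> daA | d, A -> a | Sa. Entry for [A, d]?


For [A, d]: 'd' ∈ FIRST(Sa)
Entry: A -> Sa


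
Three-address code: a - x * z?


Break into single-operator statements:
t1 = x * z
t2 = a - t1


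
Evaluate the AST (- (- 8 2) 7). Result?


Evaluate inner: (- 8 2) = 6
Evaluate root: (- 6 7) = -1
Result: -1


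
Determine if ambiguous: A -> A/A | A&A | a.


'a/a&a' has two parse trees (no precedence encoded between / and &)
Ambiguous


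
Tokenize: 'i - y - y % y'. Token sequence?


Scan left to right, longest-match per lexeme
Tokens: ID(i), OP(-), ID(y), OP(-), ID(y), OP(%), ID(y)


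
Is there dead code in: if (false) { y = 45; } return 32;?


condition is constant false, so the whole block is unreachable
Dead: 'if (false) { y = 45; }'


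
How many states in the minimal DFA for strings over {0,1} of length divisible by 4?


Track length mod 4: states 0..3, accept at 0
Minimal DFA: 4 states


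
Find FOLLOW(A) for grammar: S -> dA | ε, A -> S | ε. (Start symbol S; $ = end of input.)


$ ∈ FOLLOW(S). For each A -> αBβ: add FIRST(β)\{ε} to FOLLOW(B); if β nullable, add FOLLOW(A).
FOLLOW(A) = {$}


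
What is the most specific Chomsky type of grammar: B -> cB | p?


Right-linear: every RHS is a terminal or a terminal followed by one nonterminal
Classification: Type 3 (Regular)


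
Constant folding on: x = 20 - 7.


20 - 7 = 13 at compile time
Optimized: x = 13


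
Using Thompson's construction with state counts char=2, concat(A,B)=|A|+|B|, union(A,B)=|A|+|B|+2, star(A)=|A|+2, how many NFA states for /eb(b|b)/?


Syntax tree has 4 char leaf(s), 1 union(s), 0 star(s)
chars contribute 4×2 = 8; each union adds +2; each star adds +2
Total: 8 + 2 + 0 = 10 states


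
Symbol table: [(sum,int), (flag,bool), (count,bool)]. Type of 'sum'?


Lookup 'sum' → type int


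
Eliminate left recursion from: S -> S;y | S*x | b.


Left-recursive alternatives: S;y, S*x; non-recursive: b
Introduce S': S -> bS', S' -> ;yS' | *xS' | ε


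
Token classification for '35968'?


Pattern: digits only
Type: INTEGER_LITERAL


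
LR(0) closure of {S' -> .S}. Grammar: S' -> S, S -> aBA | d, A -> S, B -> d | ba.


Start: S' -> .S
For each item with dot before a nonterminal B, add B -> .γ for every B-production
Closure: [S' -> .S, S -> .aBA, S -> .d]


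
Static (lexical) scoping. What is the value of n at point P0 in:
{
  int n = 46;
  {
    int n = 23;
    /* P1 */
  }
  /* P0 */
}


n declared in the same block as P0
n = 46


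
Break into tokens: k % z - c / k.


Scan left to right, longest-match per lexeme
Tokens: ID(k), OP(%), ID(z), OP(-), ID(c), OP(/), ID(k)


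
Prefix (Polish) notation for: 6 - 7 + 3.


left-to-right (same/higher precedence on left): tree is (+ (- 6 7) 3)
Prefix: + - 6 7 3


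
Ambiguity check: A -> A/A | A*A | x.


'x/x*x' has two parse trees (no precedence encoded between / and *)
Ambiguous


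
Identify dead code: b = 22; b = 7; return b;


first assignment to b is overwritten before any read
Dead: 'b = 22'


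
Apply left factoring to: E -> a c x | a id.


Common prefix: 'a'
Factored: E -> a E', E' -> c x | id


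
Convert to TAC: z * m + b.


Break into single-operator statements:
t1 = z * m
t2 = t1 + b


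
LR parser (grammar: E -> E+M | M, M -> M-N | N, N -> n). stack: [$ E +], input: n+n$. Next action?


no handle ('E+' is not any RHS); shift 'n'
Action: shift


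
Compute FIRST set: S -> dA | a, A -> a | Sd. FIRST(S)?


Per alternative of S: FIRST(dA) = {d}; FIRST(a) = {a}
FIRST(S) = {a, d}


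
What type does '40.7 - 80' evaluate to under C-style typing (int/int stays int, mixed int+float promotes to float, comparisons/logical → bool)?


Operand types: float - int
Rule: mixed int/float promotes to float; int/int stays int
Result type: float


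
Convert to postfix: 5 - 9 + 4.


Left to right (same or higher precedence on left)
Postfix: 5 9 - 4 +


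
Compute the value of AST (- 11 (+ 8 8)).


Evaluate inner: (+ 8 8) = 16
Evaluate root: (- 11 16) = -5
Result: -5


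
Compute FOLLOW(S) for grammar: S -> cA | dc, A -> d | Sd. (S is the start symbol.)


$ ∈ FOLLOW(S). For each A -> αBβ: add FIRST(β)\{ε} to FOLLOW(B); if β nullable, add FOLLOW(A).
FOLLOW(S) = {$, d}


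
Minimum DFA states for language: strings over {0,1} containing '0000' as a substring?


KMP-style automaton: 4 progress states + 1 absorbing accept = 5
Minimal DFA: 5 states


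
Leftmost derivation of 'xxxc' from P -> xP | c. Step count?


Derivation: P => xP => xxP => xxxP => xxxc
Steps: 4


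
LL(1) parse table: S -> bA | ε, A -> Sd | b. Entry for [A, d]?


For [A, d]: 'd' ∈ FIRST(Sd)
Entry: A -> Sd


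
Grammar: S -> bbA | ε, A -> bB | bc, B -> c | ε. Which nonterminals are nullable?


A nonterminal is nullable iff some alternative derives ε (directly, or every symbol in it is nullable)
Nullable: {B, S}


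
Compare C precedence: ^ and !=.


'!=' is equality (level 6); '^' is bitwise XOR (level 4)
Higher level binds tighter
'!=' has higher precedence than '^'


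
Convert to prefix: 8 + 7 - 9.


left-to-right (same/higher precedence on left): tree is (- (+ 8 7) 9)
Prefix: - + 8 7 9


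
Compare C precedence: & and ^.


'&' is bitwise AND (level 5); '^' is bitwise XOR (level 4)
Higher level binds tighter
'&' has higher precedence than '^'


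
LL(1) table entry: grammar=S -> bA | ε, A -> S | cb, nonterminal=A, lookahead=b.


For [A, b]: 'b' ∈ FIRST(S)
Entry: A -> S


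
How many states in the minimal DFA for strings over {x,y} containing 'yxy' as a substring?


KMP-style automaton: 3 progress states + 1 absorbing accept = 4
Minimal DFA: 4 states


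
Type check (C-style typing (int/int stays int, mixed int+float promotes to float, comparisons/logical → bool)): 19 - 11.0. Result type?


Operand types: int - float
Rule: mixed int/float promotes to float; int/int stays int
Result type: float


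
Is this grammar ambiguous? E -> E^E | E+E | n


'n^n+n' has two parse trees (no precedence encoded between ^ and +)
Ambiguous


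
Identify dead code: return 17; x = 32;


statement follows a return and is unreachable
Dead: 'x = 32'
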